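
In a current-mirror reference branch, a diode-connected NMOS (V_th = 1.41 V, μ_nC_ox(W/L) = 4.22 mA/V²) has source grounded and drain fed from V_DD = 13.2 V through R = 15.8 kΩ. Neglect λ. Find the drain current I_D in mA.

With gate tied to drain, V_GS = V_DS ≥ V_GS − V_th, so the device is in saturation.
KCL at the drain: ½ k_n (V_GS − V_th)² = (V_DD − V_GS)/R.
Let x = V_GS − 1.41. Then 33.3 x² + x − 11.79 = 0, giving x = 0.58 V (positive root), so V_GS = 1.99 V.
I_D = (V_DD − V_GS)/R = (13.2 − 1.99) / 15.8 = 0.71 mA.

I_D = 0.710 mA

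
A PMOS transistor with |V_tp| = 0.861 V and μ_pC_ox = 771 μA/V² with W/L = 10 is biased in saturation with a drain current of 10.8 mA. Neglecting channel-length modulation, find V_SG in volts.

V_SG = 2.53 V

k_p = μ_pC_ox · (W/L) = 7.71 mA/V².
In saturation I_D = ½ k_p (V_SG − |V_tp|)², so V_SG − |V_tp| = √(2 I_D / k_p) = √(2 × 10.8 / 7.71) = 1.67 V.
V_SG = 0.861 + 1.67 = 2.53 V.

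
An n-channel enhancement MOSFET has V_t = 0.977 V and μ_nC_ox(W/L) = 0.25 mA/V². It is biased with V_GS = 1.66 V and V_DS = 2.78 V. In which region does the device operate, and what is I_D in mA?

Saturation; I_D = 0.0583 mA

V_ov = V_GS − V_t = 1.66 − 0.977 = 0.683 V.
Since V_DS = 2.78 V ≥ V_ov = 0.683 V, the device is in saturation.
I_D = ½ k_n V_ov² = 0.5 × 0.25 × 0.683² = 0.0583 mA.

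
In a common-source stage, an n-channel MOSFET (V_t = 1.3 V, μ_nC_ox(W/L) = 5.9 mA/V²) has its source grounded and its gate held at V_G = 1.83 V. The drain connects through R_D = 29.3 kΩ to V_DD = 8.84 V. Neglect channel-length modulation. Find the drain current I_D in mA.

V_GS = V_G = 1.83 V, so V_ov = 1.83 − 1.3 = 0.53 V.
Assume saturation: I_D = ½ k_n V_ov² = 0.5 × 5.9 × 0.53² = 0.829 mA, giving V_DS = V_DD − I_D R_D = 8.84 − 0.829 × 29.3 = -15.4 V.
But -15.4 V < V_ov = 0.53 V, so the device is actually in triode.
In triode I_D = k_n[V_ov V_DS − ½ V_DS²] and I_D = (V_DD − V_DS)/R_D. Equating: 86.4 V_DS² − 92.62 V_DS + 8.84 = 0, giving V_DS = 0.106 V (the root below V_ov).
I_D = (8.84 − 0.106) / 29.3 = 0.298 mA.

I_D = 0.298 mA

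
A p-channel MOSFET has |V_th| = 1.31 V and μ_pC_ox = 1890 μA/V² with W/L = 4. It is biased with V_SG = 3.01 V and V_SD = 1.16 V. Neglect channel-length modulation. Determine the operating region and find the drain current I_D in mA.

k_p = μ_pC_ox · (W/L) = 7.56 mA/V².
V_ov = V_SG − |V_th| = 3.01 − 1.31 = 1.7 V.
Since V_SD = 1.16 V < V_ov = 1.7 V, the device is in the triode region.
I_D = k_p [V_ov · V_SD − ½ V_SD²] = 7.56 × [1.7 × 1.16 − 0.5 × 1.16²] = 9.82 mA.

Triode; I_D = 9.82 mA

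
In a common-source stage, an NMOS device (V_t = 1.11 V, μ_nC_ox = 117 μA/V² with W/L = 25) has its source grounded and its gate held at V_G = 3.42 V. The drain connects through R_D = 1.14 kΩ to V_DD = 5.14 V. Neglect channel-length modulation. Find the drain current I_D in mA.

V_GS = V_G = 3.42 V, so V_ov = 3.42 − 1.11 = 2.31 V.
k_n = μ_nC_ox · (W/L) = 2.925 mA/V².
Assume saturation: I_D = ½ k_n V_ov² = 0.5 × 2.925 × 2.31² = 7.8 mA, giving V_DS = V_DD − I_D R_D = 5.14 − 7.8 × 1.14 = -3.76 V.
But -3.76 V < V_ov = 2.31 V, so the device is actually in triode.
In triode I_D = k_n[V_ov V_DS − ½ V_DS²] and I_D = (V_DD − V_DS)/R_D. Equating: 1.67 V_DS² − 8.703 V_DS + 5.14 = 0, giving V_DS = 0.679 V (the root below V_ov).
I_D = (5.14 − 0.679) / 1.14 = 3.91 mA.

I_D = 3.91 mA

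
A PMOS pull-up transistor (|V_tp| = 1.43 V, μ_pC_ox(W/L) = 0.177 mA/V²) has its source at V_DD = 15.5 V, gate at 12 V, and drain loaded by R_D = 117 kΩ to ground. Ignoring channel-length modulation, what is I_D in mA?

V_SG = V_DD − V_G = 15.5 − 12 = 3.5 V, so V_ov = 3.5 − 1.43 = 2.07 V.
Assume saturation: I_D = ½ k_p V_ov² = 0.5 × 0.177 × 2.07² = 0.379 mA, giving V_SD = V_DD − I_D R_D = 15.5 − 0.379 × 117 = -28.9 V.
But -28.9 V < V_ov = 2.07 V, so the device is actually in triode.
In triode I_D = k_p[V_ov V_SD − ½ V_SD²] and I_D = (V_DD − V_SD)/R_D. Equating: 10.4 V_SD² − 43.87 V_SD + 15.5 = 0, giving V_SD = 0.389 V (the root below V_ov).
I_D = (15.5 − 0.389) / 117 = 0.129 mA.

I_D = 0.129 mA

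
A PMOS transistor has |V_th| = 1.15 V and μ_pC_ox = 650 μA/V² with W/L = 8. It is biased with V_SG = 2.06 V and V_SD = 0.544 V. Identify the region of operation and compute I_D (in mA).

Triode; I_D = 1.80 mA

k_p = μ_pC_ox · (W/L) = 5.2 mA/V².
V_ov = V_SG − |V_th| = 2.06 − 1.15 = 0.91 V.
Since V_SD = 0.544 V < V_ov = 0.91 V, the device is in the triode region.
I_D = k_p [V_ov · V_SD − ½ V_SD²] = 5.2 × [0.91 × 0.544 − 0.5 × 0.544²] = 1.8 mA.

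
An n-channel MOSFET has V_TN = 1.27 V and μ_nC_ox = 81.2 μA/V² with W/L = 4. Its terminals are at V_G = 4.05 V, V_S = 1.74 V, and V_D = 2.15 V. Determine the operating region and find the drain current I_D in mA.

V_GS = V_G − V_S = 4.05 − 1.74 = 2.31 V; V_DS = V_D − V_S = 2.15 − 1.74 = 0.41 V.
k_n = μ_nC_ox · (W/L) = 0.3248 mA/V².
V_ov = V_GS − V_TN = 2.31 − 1.27 = 1.04 V.
Since V_DS = 0.41 V < V_ov = 1.04 V, the device is in the triode region.
I_D = k_n [V_ov · V_DS − ½ V_DS²] = 0.3248 × [1.04 × 0.41 − 0.5 × 0.41²] = 0.111 mA.

Triode; I_D = 0.111 mA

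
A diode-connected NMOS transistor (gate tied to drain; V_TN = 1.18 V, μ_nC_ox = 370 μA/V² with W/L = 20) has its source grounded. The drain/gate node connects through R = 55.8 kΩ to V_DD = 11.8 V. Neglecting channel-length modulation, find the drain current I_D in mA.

I_D = 0.186 mA

With gate tied to drain, V_GS = V_DS ≥ V_GS − V_TN, so the device is in saturation.
k_n = μ_nC_ox · (W/L) = 7.4 mA/V².
KCL at the drain: ½ k_n (V_GS − V_TN)² = (V_DD − V_GS)/R.
Let x = V_GS − 1.18. Then 206 x² + x − 10.62 = 0, giving x = 0.224 V (positive root), so V_GS = 1.4 V.
I_D = (V_DD − V_GS)/R = (11.8 − 1.4) / 55.8 = 0.186 mA.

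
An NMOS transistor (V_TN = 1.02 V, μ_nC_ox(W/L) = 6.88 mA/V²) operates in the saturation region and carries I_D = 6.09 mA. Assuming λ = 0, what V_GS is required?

V_GS = 2.35 V

In saturation I_D = ½ k_n (V_GS − V_TN)², so V_GS − V_TN = √(2 I_D / k_n) = √(2 × 6.09 / 6.88) = 1.33 V.
V_GS = 1.02 + 1.33 = 2.35 V.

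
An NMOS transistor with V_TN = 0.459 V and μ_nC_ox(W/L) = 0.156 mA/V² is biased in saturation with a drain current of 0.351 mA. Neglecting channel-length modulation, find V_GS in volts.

In saturation I_D = ½ k_n (V_GS − V_TN)², so V_GS − V_TN = √(2 I_D / k_n) = √(2 × 0.351 / 0.156) = 2.12 V.
V_GS = 0.459 + 2.12 = 2.58 V.

V_GS = 2.58 V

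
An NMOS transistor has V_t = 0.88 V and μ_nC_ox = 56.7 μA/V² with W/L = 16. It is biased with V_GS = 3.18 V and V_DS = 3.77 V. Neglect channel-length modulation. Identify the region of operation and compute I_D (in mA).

Saturation; I_D = 2.40 mA

k_n = μ_nC_ox · (W/L) = 0.9072 mA/V².
V_ov = V_GS − V_t = 3.18 − 0.88 = 2.3 V.
Since V_DS = 3.77 V ≥ V_ov = 2.3 V, the device is in saturation.
I_D = ½ k_n V_ov² = 0.5 × 0.9072 × 2.3² = 2.4 mA.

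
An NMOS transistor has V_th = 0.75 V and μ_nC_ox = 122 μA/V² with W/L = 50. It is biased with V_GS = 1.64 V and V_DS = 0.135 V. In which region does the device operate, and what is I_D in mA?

k_n = μ_nC_ox · (W/L) = 6.1 mA/V².
V_ov = V_GS − V_th = 1.64 − 0.75 = 0.89 V.
Since V_DS = 0.135 V < V_ov = 0.89 V, the device is in the triode region.
I_D = k_n [V_ov · V_DS − ½ V_DS²] = 6.1 × [0.89 × 0.135 − 0.5 × 0.135²] = 0.677 mA.

Triode; I_D = 0.677 mA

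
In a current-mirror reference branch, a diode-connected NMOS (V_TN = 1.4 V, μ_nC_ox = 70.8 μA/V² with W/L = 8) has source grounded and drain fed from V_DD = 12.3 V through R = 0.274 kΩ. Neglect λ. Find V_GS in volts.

V_GS = 8.45 V

With gate tied to drain, V_GS = V_DS ≥ V_GS − V_TN, so the device is in saturation.
k_n = μ_nC_ox · (W/L) = 0.5664 mA/V².
KCL at the drain: ½ k_n (V_GS − V_TN)² = (V_DD − V_GS)/R.
Let x = V_GS − 1.4. Then 0.0776 x² + x − 10.9 = 0, giving x = 7.05 V (positive root), so V_GS = 8.45 V.
I_D = (V_DD − V_GS)/R = (12.3 − 8.45) / 0.274 = 14.1 mA.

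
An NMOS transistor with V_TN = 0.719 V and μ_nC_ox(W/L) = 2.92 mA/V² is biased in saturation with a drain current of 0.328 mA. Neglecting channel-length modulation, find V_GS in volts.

In saturation I_D = ½ k_n (V_GS − V_TN)², so V_GS − V_TN = √(2 I_D / k_n) = √(2 × 0.328 / 2.92) = 0.474 V.
V_GS = 0.719 + 0.474 = 1.19 V.

V_GS = 1.19 V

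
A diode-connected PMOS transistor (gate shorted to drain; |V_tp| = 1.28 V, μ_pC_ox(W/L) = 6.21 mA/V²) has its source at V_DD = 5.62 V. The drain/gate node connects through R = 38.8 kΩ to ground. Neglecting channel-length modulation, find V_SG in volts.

With gate tied to drain, V_SG = V_SD ≥ V_SG − |V_tp|, so the device is in saturation.
KCL at the drain: ½ k_p (V_SG − |V_tp|)² = (V_DD − V_SG)/R.
Let x = V_SG − 1.28. Then 120 x² + x − 4.34 = 0, giving x = 0.186 V (positive root), so V_SG = 1.47 V.
I_D = (V_DD − V_SG)/R = (5.62 − 1.47) / 38.8 = 0.107 mA.

V_SG = 1.47 V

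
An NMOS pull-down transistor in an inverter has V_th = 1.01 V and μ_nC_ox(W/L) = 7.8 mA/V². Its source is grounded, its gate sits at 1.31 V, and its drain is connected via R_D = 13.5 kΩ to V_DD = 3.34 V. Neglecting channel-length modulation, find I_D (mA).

I_D = 0.238 mA

V_GS = V_G = 1.31 V, so V_ov = 1.31 − 1.01 = 0.3 V.
Assume saturation: I_D = ½ k_n V_ov² = 0.5 × 7.8 × 0.3² = 0.351 mA, giving V_DS = V_DD − I_D R_D = 3.34 − 0.351 × 13.5 = -1.4 V.
But -1.4 V < V_ov = 0.3 V, so the device is actually in triode.
In triode I_D = k_n[V_ov V_DS − ½ V_DS²] and I_D = (V_DD − V_DS)/R_D. Equating: 52.6 V_DS² − 32.59 V_DS + 3.34 = 0, giving V_DS = 0.13 V (the root below V_ov).
I_D = (3.34 − 0.13) / 13.5 = 0.238 mA.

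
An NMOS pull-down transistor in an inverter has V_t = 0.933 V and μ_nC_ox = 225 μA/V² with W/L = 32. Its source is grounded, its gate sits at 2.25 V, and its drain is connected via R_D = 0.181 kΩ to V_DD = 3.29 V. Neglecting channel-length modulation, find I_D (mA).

I_D = 6.24 mA

V_GS = V_G = 2.25 V, so V_ov = 2.25 − 0.933 = 1.32 V.
k_n = μ_nC_ox · (W/L) = 7.2 mA/V².
Assume saturation: I_D = ½ k_n V_ov² = 0.5 × 7.2 × 1.32² = 6.24 mA, giving V_DS = V_DD − I_D R_D = 3.29 − 6.24 × 0.181 = 2.16 V.
V_DS = 2.16 V ≥ V_ov = 1.32 V, confirming saturation.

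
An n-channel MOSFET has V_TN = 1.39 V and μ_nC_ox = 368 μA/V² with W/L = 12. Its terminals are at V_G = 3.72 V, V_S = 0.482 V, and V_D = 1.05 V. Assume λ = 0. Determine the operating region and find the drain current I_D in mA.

V_GS = V_G − V_S = 3.72 − 0.482 = 3.24 V; V_DS = V_D − V_S = 1.05 − 0.482 = 0.568 V.
k_n = μ_nC_ox · (W/L) = 4.416 mA/V².
V_ov = V_GS − V_TN = 3.24 − 1.39 = 1.85 V.
Since V_DS = 0.568 V < V_ov = 1.85 V, the device is in the triode region.
I_D = k_n [V_ov · V_DS − ½ V_DS²] = 4.416 × [1.85 × 0.568 − 0.5 × 0.568²] = 3.92 mA.

Triode; I_D = 3.92 mA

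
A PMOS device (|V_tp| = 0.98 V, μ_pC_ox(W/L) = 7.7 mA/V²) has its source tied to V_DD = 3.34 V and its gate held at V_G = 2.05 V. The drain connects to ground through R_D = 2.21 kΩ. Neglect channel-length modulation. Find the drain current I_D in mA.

I_D = 0.370 mA

V_SG = V_DD − V_G = 3.34 − 2.05 = 1.29 V, so V_ov = 1.29 − 0.98 = 0.31 V.
Assume saturation: I_D = ½ k_p V_ov² = 0.5 × 7.7 × 0.31² = 0.37 mA, giving V_SD = V_DD − I_D R_D = 3.34 − 0.37 × 2.21 = 2.52 V.
V_SD = 2.52 V ≥ V_ov = 0.31 V, confirming saturation.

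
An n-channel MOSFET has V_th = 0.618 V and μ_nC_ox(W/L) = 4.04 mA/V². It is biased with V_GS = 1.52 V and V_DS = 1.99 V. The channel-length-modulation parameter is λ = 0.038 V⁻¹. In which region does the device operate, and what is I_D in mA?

Saturation; I_D = 1.77 mA

V_ov = V_GS − V_th = 1.52 − 0.618 = 0.902 V.
Since V_DS = 1.99 V ≥ V_ov = 0.902 V, the device is in saturation.
I_D = ½ k_n V_ov² (1 + λ V_DS) = 0.5 × 4.04 × 0.902² × (1 + 0.038 × 1.99) = 1.77 mA.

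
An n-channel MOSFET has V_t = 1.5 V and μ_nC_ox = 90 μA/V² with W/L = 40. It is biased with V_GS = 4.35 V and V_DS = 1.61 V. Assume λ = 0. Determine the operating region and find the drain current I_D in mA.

Triode; I_D = 11.9 mA

k_n = μ_nC_ox · (W/L) = 3.6 mA/V².
V_ov = V_GS − V_t = 4.35 − 1.5 = 2.85 V.
Since V_DS = 1.61 V < V_ov = 2.85 V, the device is in the triode region.
I_D = k_n [V_ov · V_DS − ½ V_DS²] = 3.6 × [2.85 × 1.61 − 0.5 × 1.61²] = 11.9 mA.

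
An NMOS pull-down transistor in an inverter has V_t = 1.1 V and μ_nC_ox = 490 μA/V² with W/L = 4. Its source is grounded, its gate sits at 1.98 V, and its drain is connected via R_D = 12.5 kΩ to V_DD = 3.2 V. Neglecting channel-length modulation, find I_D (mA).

I_D = 0.244 mA

V_GS = V_G = 1.98 V, so V_ov = 1.98 − 1.1 = 0.88 V.
k_n = μ_nC_ox · (W/L) = 1.96 mA/V².
Assume saturation: I_D = ½ k_n V_ov² = 0.5 × 1.96 × 0.88² = 0.759 mA, giving V_DS = V_DD − I_D R_D = 3.2 − 0.759 × 12.5 = -6.29 V.
But -6.29 V < V_ov = 0.88 V, so the device is actually in triode.
In triode I_D = k_n[V_ov V_DS − ½ V_DS²] and I_D = (V_DD − V_DS)/R_D. Equating: 12.2 V_DS² − 22.56 V_DS + 3.2 = 0, giving V_DS = 0.155 V (the root below V_ov).
I_D = (3.2 − 0.155) / 12.5 = 0.244 mA.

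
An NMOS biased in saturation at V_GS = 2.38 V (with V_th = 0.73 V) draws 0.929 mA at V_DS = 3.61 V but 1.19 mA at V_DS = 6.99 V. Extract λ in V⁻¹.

λ = 0.119 V⁻¹

With V_GS fixed, I_D ∝ (1 + λ V_DS) in saturation, so I_D2/I_D1 = (1 + λ V_DS2)/(1 + λ V_DS1).
1.19/0.929 = 1.281 = (1 + 6.99 λ)/(1 + 3.61 λ).
Solving: λ (I_D1 V_DS2 − I_D2 V_DS1) = I_D2 − I_D1, so λ = (1.19 − 0.929) / (0.929 × 6.99 − 1.19 × 3.61) = 0.261 / 2.2 = 0.119 V⁻¹.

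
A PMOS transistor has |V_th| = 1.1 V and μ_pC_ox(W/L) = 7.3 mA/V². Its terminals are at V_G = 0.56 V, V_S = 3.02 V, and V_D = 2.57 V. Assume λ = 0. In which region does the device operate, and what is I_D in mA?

V_SG = V_S − V_G = 3.02 − 0.56 = 2.46 V; V_SD = V_S − V_D = 3.02 − 2.57 = 0.45 V.
V_ov = V_SG − |V_th| = 2.46 − 1.1 = 1.36 V.
Since V_SD = 0.45 V < V_ov = 1.36 V, the device is in the triode region.
I_D = k_p [V_ov · V_SD − ½ V_SD²] = 7.3 × [1.36 × 0.45 − 0.5 × 0.45²] = 3.73 mA.

Triode; I_D = 3.73 mA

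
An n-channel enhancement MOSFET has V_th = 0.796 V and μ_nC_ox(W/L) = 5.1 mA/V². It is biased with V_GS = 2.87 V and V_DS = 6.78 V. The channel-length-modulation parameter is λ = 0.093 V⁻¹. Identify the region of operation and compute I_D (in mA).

V_ov = V_GS − V_th = 2.87 − 0.796 = 2.07 V.
Since V_DS = 6.78 V ≥ V_ov = 2.07 V, the device is in saturation.
I_D = ½ k_n V_ov² (1 + λ V_DS) = 0.5 × 5.1 × 2.07² × (1 + 0.093 × 6.78) = 17.9 mA.

Saturation; I_D = 17.9 mA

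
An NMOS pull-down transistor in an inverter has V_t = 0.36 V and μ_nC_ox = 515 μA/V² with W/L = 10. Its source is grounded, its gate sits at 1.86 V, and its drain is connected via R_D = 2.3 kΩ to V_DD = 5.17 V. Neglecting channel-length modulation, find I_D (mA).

V_GS = V_G = 1.86 V, so V_ov = 1.86 − 0.36 = 1.5 V.
k_n = μ_nC_ox · (W/L) = 5.15 mA/V².
Assume saturation: I_D = ½ k_n V_ov² = 0.5 × 5.15 × 1.5² = 5.79 mA, giving V_DS = V_DD − I_D R_D = 5.17 − 5.79 × 2.3 = -8.16 V.
But -8.16 V < V_ov = 1.5 V, so the device is actually in triode.
In triode I_D = k_n[V_ov V_DS − ½ V_DS²] and I_D = (V_DD − V_DS)/R_D. Equating: 5.92 V_DS² − 18.77 V_DS + 5.17 = 0, giving V_DS = 0.305 V (the root below V_ov).
I_D = (5.17 − 0.305) / 2.3 = 2.12 mA.

I_D = 2.12 mA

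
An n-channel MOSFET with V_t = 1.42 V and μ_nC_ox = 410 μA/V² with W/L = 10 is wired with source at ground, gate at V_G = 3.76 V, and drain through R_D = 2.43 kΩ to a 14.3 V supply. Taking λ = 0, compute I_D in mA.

I_D = 5.60 mA

V_GS = V_G = 3.76 V, so V_ov = 3.76 − 1.42 = 2.34 V.
k_n = μ_nC_ox · (W/L) = 4.1 mA/V².
Assume saturation: I_D = ½ k_n V_ov² = 0.5 × 4.1 × 2.34² = 11.2 mA, giving V_DS = V_DD − I_D R_D = 14.3 − 11.2 × 2.43 = -13 V.
But -13 V < V_ov = 2.34 V, so the device is actually in triode.
In triode I_D = k_n[V_ov V_DS − ½ V_DS²] and I_D = (V_DD − V_DS)/R_D. Equating: 4.98 V_DS² − 24.31 V_DS + 14.3 = 0, giving V_DS = 0.684 V (the root below V_ov).
I_D = (14.3 − 0.684) / 2.43 = 5.6 mA.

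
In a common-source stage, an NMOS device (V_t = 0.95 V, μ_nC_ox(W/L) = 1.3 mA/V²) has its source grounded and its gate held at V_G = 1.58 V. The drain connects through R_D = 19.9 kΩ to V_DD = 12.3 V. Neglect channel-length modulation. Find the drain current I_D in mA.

V_GS = V_G = 1.58 V, so V_ov = 1.58 − 0.95 = 0.63 V.
Assume saturation: I_D = ½ k_n V_ov² = 0.5 × 1.3 × 0.63² = 0.258 mA, giving V_DS = V_DD − I_D R_D = 12.3 − 0.258 × 19.9 = 7.17 V.
V_DS = 7.17 V ≥ V_ov = 0.63 V, confirming saturation.

I_D = 0.258 mA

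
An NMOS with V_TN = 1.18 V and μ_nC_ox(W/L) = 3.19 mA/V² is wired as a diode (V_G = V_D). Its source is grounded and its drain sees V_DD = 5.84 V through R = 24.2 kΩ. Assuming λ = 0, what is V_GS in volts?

V_GS = 1.51 V

With gate tied to drain, V_GS = V_DS ≥ V_GS − V_TN, so the device is in saturation.
KCL at the drain: ½ k_n (V_GS − V_TN)² = (V_DD − V_GS)/R.
Let x = V_GS − 1.18. Then 38.6 x² + x − 4.66 = 0, giving x = 0.335 V (positive root), so V_GS = 1.51 V.
I_D = (V_DD − V_GS)/R = (5.84 − 1.51) / 24.2 = 0.179 mA.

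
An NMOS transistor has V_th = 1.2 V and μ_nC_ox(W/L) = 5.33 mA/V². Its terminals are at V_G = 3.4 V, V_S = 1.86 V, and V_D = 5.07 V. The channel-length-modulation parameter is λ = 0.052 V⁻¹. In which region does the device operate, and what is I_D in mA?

V_GS = V_G − V_S = 3.4 − 1.86 = 1.54 V; V_DS = V_D − V_S = 5.07 − 1.86 = 3.21 V.
V_ov = V_GS − V_th = 1.54 − 1.2 = 0.34 V.
Since V_DS = 3.21 V ≥ V_ov = 0.34 V, the device is in saturation.
I_D = ½ k_n V_ov² (1 + λ V_DS) = 0.5 × 5.33 × 0.34² × (1 + 0.052 × 3.21) = 0.359 mA.

Saturation; I_D = 0.359 mA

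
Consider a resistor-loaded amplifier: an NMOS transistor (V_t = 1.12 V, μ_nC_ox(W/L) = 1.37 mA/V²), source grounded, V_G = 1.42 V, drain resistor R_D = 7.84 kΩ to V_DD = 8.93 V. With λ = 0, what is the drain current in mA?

I_D = 0.0616 mA

V_GS = V_G = 1.42 V, so V_ov = 1.42 − 1.12 = 0.3 V.
Assume saturation: I_D = ½ k_n V_ov² = 0.5 × 1.37 × 0.3² = 0.0616 mA, giving V_DS = V_DD − I_D R_D = 8.93 − 0.0616 × 7.84 = 8.45 V.
V_DS = 8.45 V ≥ V_ov = 0.3 V, confirming saturation.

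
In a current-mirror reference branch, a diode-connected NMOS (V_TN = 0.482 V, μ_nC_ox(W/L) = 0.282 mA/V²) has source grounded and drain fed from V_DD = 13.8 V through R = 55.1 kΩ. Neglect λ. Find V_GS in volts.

With gate tied to drain, V_GS = V_DS ≥ V_GS − V_TN, so the device is in saturation.
KCL at the drain: ½ k_n (V_GS − V_TN)² = (V_DD − V_GS)/R.
Let x = V_GS − 0.482. Then 7.77 x² + x − 13.32 = 0, giving x = 1.25 V (positive root), so V_GS = 1.73 V.
I_D = (V_DD − V_GS)/R = (13.8 − 1.73) / 55.1 = 0.219 mA.

V_GS = 1.73 V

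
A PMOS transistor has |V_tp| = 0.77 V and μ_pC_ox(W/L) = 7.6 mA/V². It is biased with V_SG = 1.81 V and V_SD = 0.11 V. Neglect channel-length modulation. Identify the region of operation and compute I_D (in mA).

Triode; I_D = 0.823 mA

V_ov = V_SG − |V_tp| = 1.81 − 0.77 = 1.04 V.
Since V_SD = 0.11 V < V_ov = 1.04 V, the device is in the triode region.
I_D = k_p [V_ov · V_SD − ½ V_SD²] = 7.6 × [1.04 × 0.11 − 0.5 × 0.11²] = 0.823 mA.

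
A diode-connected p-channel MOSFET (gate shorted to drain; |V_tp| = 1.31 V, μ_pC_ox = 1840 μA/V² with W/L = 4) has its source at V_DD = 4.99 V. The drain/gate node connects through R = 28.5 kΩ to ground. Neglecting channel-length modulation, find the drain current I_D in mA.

With gate tied to drain, V_SG = V_SD ≥ V_SG − |V_tp|, so the device is in saturation.
k_p = μ_pC_ox · (W/L) = 7.36 mA/V².
KCL at the drain: ½ k_p (V_SG − |V_tp|)² = (V_DD − V_SG)/R.
Let x = V_SG − 1.31. Then 105 x² + x − 3.68 = 0, giving x = 0.183 V (positive root), so V_SG = 1.49 V.
I_D = (V_DD − V_SG)/R = (4.99 − 1.49) / 28.5 = 0.123 mA.

I_D = 0.123 mA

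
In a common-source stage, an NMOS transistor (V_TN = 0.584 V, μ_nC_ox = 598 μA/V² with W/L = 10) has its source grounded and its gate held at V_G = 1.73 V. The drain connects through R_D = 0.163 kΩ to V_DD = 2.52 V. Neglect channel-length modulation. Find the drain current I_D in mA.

I_D = 3.93 mA

V_GS = V_G = 1.73 V, so V_ov = 1.73 − 0.584 = 1.15 V.
k_n = μ_nC_ox · (W/L) = 5.98 mA/V².
Assume saturation: I_D = ½ k_n V_ov² = 0.5 × 5.98 × 1.15² = 3.93 mA, giving V_DS = V_DD − I_D R_D = 2.52 − 3.93 × 0.163 = 1.88 V.
V_DS = 1.88 V ≥ V_ov = 1.15 V, confirming saturation.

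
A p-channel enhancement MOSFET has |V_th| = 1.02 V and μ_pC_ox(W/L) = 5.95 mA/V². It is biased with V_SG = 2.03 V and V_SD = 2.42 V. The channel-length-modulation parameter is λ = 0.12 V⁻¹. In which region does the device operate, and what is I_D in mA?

V_ov = V_SG − |V_th| = 2.03 − 1.02 = 1.01 V.
Since V_SD = 2.42 V ≥ V_ov = 1.01 V, the device is in saturation.
I_D = ½ k_p V_ov² (1 + λ V_SD) = 0.5 × 5.95 × 1.01² × (1 + 0.12 × 2.42) = 3.92 mA.

Saturation; I_D = 3.92 mA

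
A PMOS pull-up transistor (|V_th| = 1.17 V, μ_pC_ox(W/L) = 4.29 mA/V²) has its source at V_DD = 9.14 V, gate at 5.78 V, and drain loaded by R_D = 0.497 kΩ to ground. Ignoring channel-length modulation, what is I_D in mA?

V_SG = V_DD − V_G = 9.14 − 5.78 = 3.36 V, so V_ov = 3.36 − 1.17 = 2.19 V.
Assume saturation: I_D = ½ k_p V_ov² = 0.5 × 4.29 × 2.19² = 10.3 mA, giving V_SD = V_DD − I_D R_D = 9.14 − 10.3 × 0.497 = 4.03 V.
V_SD = 4.03 V ≥ V_ov = 2.19 V, confirming saturation.

I_D = 10.3 mA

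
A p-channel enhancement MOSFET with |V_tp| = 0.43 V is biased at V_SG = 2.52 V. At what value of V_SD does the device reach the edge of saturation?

V_SD,sat = 2.09 V

The boundary between triode and saturation is V_SD = V_SG − |V_tp| = V_ov.
V_ov = 2.52 − 0.43 = 2.09 V.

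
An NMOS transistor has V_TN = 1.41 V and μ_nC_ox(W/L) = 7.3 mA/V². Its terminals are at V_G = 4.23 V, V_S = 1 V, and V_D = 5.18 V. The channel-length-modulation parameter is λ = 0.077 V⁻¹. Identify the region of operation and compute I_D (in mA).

Saturation; I_D = 16.0 mA

V_GS = V_G − V_S = 4.23 − 1 = 3.23 V; V_DS = V_D − V_S = 5.18 − 1 = 4.18 V.
V_ov = V_GS − V_TN = 3.23 − 1.41 = 1.82 V.
Since V_DS = 4.18 V ≥ V_ov = 1.82 V, the device is in saturation.
I_D = ½ k_n V_ov² (1 + λ V_DS) = 0.5 × 7.3 × 1.82² × (1 + 0.077 × 4.18) = 16 mA.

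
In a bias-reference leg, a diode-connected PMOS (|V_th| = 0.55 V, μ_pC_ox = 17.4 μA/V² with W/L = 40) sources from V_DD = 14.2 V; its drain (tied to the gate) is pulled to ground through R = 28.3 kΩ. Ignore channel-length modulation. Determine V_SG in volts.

V_SG = 1.68 V

With gate tied to drain, V_SG = V_SD ≥ V_SG − |V_th|, so the device is in saturation.
k_p = μ_pC_ox · (W/L) = 0.696 mA/V².
KCL at the drain: ½ k_p (V_SG − |V_th|)² = (V_DD − V_SG)/R.
Let x = V_SG − 0.55. Then 9.85 x² + x − 13.65 = 0, giving x = 1.13 V (positive root), so V_SG = 1.68 V.
I_D = (V_DD − V_SG)/R = (14.2 − 1.68) / 28.3 = 0.442 mA.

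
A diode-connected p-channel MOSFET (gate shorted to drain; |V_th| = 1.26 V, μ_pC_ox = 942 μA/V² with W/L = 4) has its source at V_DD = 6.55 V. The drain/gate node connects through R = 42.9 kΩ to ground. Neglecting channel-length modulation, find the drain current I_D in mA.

With gate tied to drain, V_SG = V_SD ≥ V_SG − |V_th|, so the device is in saturation.
k_p = μ_pC_ox · (W/L) = 3.768 mA/V².
KCL at the drain: ½ k_p (V_SG − |V_th|)² = (V_DD − V_SG)/R.
Let x = V_SG − 1.26. Then 80.8 x² + x − 5.29 = 0, giving x = 0.25 V (positive root), so V_SG = 1.51 V.
I_D = (V_DD − V_SG)/R = (6.55 − 1.51) / 42.9 = 0.117 mA.

I_D = 0.117 mA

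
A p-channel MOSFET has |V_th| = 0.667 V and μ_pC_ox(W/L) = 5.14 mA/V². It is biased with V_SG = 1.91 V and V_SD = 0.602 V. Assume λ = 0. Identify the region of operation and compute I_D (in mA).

V_ov = V_SG − |V_th| = 1.91 − 0.667 = 1.24 V.
Since V_SD = 0.602 V < V_ov = 1.24 V, the device is in the triode region.
I_D = k_p [V_ov · V_SD − ½ V_SD²] = 5.14 × [1.24 × 0.602 − 0.5 × 0.602²] = 2.91 mA.

Triode; I_D = 2.91 mA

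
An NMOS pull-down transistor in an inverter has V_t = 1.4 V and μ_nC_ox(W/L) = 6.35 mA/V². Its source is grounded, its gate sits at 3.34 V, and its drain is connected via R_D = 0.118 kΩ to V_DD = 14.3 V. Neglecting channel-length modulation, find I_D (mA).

V_GS = V_G = 3.34 V, so V_ov = 3.34 − 1.4 = 1.94 V.
Assume saturation: I_D = ½ k_n V_ov² = 0.5 × 6.35 × 1.94² = 11.9 mA, giving V_DS = V_DD − I_D R_D = 14.3 − 11.9 × 0.118 = 12.9 V.
V_DS = 12.9 V ≥ V_ov = 1.94 V, confirming saturation.

I_D = 11.9 mA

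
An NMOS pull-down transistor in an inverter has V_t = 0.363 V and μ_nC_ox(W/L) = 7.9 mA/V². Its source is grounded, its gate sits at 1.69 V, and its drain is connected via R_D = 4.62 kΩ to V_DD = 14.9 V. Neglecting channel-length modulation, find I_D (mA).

V_GS = V_G = 1.69 V, so V_ov = 1.69 − 0.363 = 1.33 V.
Assume saturation: I_D = ½ k_n V_ov² = 0.5 × 7.9 × 1.33² = 6.96 mA, giving V_DS = V_DD − I_D R_D = 14.9 − 6.96 × 4.62 = -17.2 V.
But -17.2 V < V_ov = 1.33 V, so the device is actually in triode.
In triode I_D = k_n[V_ov V_DS − ½ V_DS²] and I_D = (V_DD − V_DS)/R_D. Equating: 18.2 V_DS² − 49.43 V_DS + 14.9 = 0, giving V_DS = 0.345 V (the root below V_ov).
I_D = (14.9 − 0.345) / 4.62 = 3.15 mA.

I_D = 3.15 mA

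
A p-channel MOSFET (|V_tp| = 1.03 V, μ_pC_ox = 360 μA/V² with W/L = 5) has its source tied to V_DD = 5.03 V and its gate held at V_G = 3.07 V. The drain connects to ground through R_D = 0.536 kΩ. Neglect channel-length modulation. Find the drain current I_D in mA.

I_D = 0.778 mA

V_SG = V_DD − V_G = 5.03 − 3.07 = 1.96 V, so V_ov = 1.96 − 1.03 = 0.93 V.
k_p = μ_pC_ox · (W/L) = 1.8 mA/V².
Assume saturation: I_D = ½ k_p V_ov² = 0.5 × 1.8 × 0.93² = 0.778 mA, giving V_SD = V_DD − I_D R_D = 5.03 − 0.778 × 0.536 = 4.61 V.
V_SD = 4.61 V ≥ V_ov = 0.93 V, confirming saturation.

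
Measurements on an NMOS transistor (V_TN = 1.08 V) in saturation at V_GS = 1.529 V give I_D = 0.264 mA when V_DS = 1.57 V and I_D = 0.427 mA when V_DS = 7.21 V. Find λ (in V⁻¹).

With V_GS fixed, I_D ∝ (1 + λ V_DS) in saturation, so I_D2/I_D1 = (1 + λ V_DS2)/(1 + λ V_DS1).
0.427/0.264 = 1.617 = (1 + 7.21 λ)/(1 + 1.57 λ).
Solving: λ (I_D1 V_DS2 − I_D2 V_DS1) = I_D2 − I_D1, so λ = (0.427 − 0.264) / (0.264 × 7.21 − 0.427 × 1.57) = 0.163 / 1.23 = 0.132 V⁻¹.

λ = 0.132 V⁻¹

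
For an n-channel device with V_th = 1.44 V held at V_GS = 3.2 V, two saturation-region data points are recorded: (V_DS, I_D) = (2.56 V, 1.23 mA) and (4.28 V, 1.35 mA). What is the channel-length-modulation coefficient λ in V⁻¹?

With V_GS fixed, I_D ∝ (1 + λ V_DS) in saturation, so I_D2/I_D1 = (1 + λ V_DS2)/(1 + λ V_DS1).
1.35/1.23 = 1.098 = (1 + 4.28 λ)/(1 + 2.56 λ).
Solving: λ (I_D1 V_DS2 − I_D2 V_DS1) = I_D2 − I_D1, so λ = (1.35 − 1.23) / (1.23 × 4.28 − 1.35 × 2.56) = 0.12 / 1.81 = 0.0664 V⁻¹.

λ = 0.0664 V⁻¹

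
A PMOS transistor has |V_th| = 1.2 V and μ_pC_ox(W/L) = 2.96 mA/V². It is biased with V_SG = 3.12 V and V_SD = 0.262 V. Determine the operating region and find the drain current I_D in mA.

V_ov = V_SG − |V_th| = 3.12 − 1.2 = 1.92 V.
Since V_SD = 0.262 V < V_ov = 1.92 V, the device is in the triode region.
I_D = k_p [V_ov · V_SD − ½ V_SD²] = 2.96 × [1.92 × 0.262 − 0.5 × 0.262²] = 1.39 mA.

Triode; I_D = 1.39 mA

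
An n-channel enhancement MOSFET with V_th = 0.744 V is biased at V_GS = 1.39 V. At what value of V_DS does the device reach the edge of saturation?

The boundary between triode and saturation is V_DS = V_GS − V_th = V_ov.
V_ov = 1.39 − 0.744 = 0.646 V.

V_DS,sat = 0.646 V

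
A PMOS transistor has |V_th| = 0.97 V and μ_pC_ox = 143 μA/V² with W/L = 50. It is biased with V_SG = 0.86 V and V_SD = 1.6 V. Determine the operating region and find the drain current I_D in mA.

Cutoff; I_D = 0 mA

V_SG = 0.86 V < |V_th| = 0.97 V, so the transistor is in cutoff.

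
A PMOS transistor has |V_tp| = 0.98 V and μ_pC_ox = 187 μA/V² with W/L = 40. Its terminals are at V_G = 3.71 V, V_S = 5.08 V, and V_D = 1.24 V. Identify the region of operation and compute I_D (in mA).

V_SG = V_S − V_G = 5.08 − 3.71 = 1.37 V; V_SD = V_S − V_D = 5.08 − 1.24 = 3.84 V.
k_p = μ_pC_ox · (W/L) = 7.48 mA/V².
V_ov = V_SG − |V_tp| = 1.37 − 0.98 = 0.39 V.
Since V_SD = 3.84 V ≥ V_ov = 0.39 V, the device is in saturation.
I_D = ½ k_p V_ov² = 0.5 × 7.48 × 0.39² = 0.569 mA.

Saturation; I_D = 0.569 mA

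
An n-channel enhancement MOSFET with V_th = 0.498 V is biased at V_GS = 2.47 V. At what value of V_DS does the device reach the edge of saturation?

The boundary between triode and saturation is V_DS = V_GS − V_th = V_ov.
V_ov = 2.47 − 0.498 = 1.97 V.

V_DS,sat = 1.97 V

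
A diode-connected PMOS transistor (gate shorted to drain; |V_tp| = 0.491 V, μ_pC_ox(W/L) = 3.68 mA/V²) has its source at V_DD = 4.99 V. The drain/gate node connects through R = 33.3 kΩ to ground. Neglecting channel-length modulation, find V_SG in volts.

V_SG = 0.754 V

With gate tied to drain, V_SG = V_SD ≥ V_SG − |V_tp|, so the device is in saturation.
KCL at the drain: ½ k_p (V_SG − |V_tp|)² = (V_DD − V_SG)/R.
Let x = V_SG − 0.491. Then 61.3 x² + x − 4.499 = 0, giving x = 0.263 V (positive root), so V_SG = 0.754 V.
I_D = (V_DD − V_SG)/R = (4.99 − 0.754) / 33.3 = 0.127 mA.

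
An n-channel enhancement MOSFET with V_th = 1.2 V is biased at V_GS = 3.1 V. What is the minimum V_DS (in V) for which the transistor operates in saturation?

The boundary between triode and saturation is V_DS = V_GS − V_th = V_ov.
V_ov = 3.1 − 1.2 = 1.9 V.

V_DS,sat = 1.90 V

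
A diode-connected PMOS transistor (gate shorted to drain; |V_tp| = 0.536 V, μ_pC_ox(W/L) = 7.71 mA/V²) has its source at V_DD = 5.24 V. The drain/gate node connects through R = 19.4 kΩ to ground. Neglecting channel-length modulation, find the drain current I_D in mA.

I_D = 0.230 mA

With gate tied to drain, V_SG = V_SD ≥ V_SG − |V_tp|, so the device is in saturation.
KCL at the drain: ½ k_p (V_SG − |V_tp|)² = (V_DD − V_SG)/R.
Let x = V_SG − 0.536. Then 74.8 x² + x − 4.704 = 0, giving x = 0.244 V (positive root), so V_SG = 0.78 V.
I_D = (V_DD − V_SG)/R = (5.24 − 0.78) / 19.4 = 0.23 mA.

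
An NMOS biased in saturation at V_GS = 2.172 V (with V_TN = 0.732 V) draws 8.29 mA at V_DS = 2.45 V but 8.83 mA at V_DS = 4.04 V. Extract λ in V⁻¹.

λ = 0.0455 V⁻¹

With V_GS fixed, I_D ∝ (1 + λ V_DS) in saturation, so I_D2/I_D1 = (1 + λ V_DS2)/(1 + λ V_DS1).
8.83/8.29 = 1.065 = (1 + 4.04 λ)/(1 + 2.45 λ).
Solving: λ (I_D1 V_DS2 − I_D2 V_DS1) = I_D2 − I_D1, so λ = (8.83 − 8.29) / (8.29 × 4.04 − 8.83 × 2.45) = 0.54 / 11.9 = 0.0455 V⁻¹.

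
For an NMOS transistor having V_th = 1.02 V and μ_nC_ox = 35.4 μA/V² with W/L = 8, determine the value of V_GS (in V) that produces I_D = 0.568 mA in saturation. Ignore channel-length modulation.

V_GS = 3.02 V

k_n = μ_nC_ox · (W/L) = 0.2832 mA/V².
In saturation I_D = ½ k_n (V_GS − V_th)², so V_GS − V_th = √(2 I_D / k_n) = √(2 × 0.568 / 0.2832) = 2 V.
V_GS = 1.02 + 2 = 3.02 V.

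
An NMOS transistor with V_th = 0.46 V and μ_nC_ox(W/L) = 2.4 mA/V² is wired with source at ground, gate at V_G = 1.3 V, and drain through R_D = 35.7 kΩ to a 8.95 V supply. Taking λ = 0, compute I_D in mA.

I_D = 0.247 mA

V_GS = V_G = 1.3 V, so V_ov = 1.3 − 0.46 = 0.84 V.
Assume saturation: I_D = ½ k_n V_ov² = 0.5 × 2.4 × 0.84² = 0.847 mA, giving V_DS = V_DD − I_D R_D = 8.95 − 0.847 × 35.7 = -21.3 V.
But -21.3 V < V_ov = 0.84 V, so the device is actually in triode.
In triode I_D = k_n[V_ov V_DS − ½ V_DS²] and I_D = (V_DD − V_DS)/R_D. Equating: 42.8 V_DS² − 72.97 V_DS + 8.95 = 0, giving V_DS = 0.133 V (the root below V_ov).
I_D = (8.95 − 0.133) / 35.7 = 0.247 mA.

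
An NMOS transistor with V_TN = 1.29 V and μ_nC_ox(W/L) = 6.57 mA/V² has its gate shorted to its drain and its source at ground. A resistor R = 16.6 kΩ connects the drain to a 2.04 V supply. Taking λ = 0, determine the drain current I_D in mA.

I_D = 0.0386 mA

With gate tied to drain, V_GS = V_DS ≥ V_GS − V_TN, so the device is in saturation.
KCL at the drain: ½ k_n (V_GS − V_TN)² = (V_DD − V_GS)/R.
Let x = V_GS − 1.29. Then 54.5 x² + x − 0.75 = 0, giving x = 0.108 V (positive root), so V_GS = 1.4 V.
I_D = (V_DD − V_GS)/R = (2.04 − 1.4) / 16.6 = 0.0386 mA.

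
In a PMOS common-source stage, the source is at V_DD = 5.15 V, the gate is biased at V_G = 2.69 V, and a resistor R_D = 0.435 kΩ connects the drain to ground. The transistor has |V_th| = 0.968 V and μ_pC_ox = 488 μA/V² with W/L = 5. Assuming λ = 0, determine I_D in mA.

V_SG = V_DD − V_G = 5.15 − 2.69 = 2.46 V, so V_ov = 2.46 − 0.968 = 1.49 V.
k_p = μ_pC_ox · (W/L) = 2.44 mA/V².
Assume saturation: I_D = ½ k_p V_ov² = 0.5 × 2.44 × 1.49² = 2.72 mA, giving V_SD = V_DD − I_D R_D = 5.15 − 2.72 × 0.435 = 3.97 V.
V_SD = 3.97 V ≥ V_ov = 1.49 V, confirming saturation.

I_D = 2.72 mA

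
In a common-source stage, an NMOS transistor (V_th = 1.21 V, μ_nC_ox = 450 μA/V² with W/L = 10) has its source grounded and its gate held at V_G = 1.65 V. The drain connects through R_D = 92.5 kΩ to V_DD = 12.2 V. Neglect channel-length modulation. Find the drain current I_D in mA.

V_GS = V_G = 1.65 V, so V_ov = 1.65 − 1.21 = 0.44 V.
k_n = μ_nC_ox · (W/L) = 4.5 mA/V².
Assume saturation: I_D = ½ k_n V_ov² = 0.5 × 4.5 × 0.44² = 0.436 mA, giving V_DS = V_DD − I_D R_D = 12.2 − 0.436 × 92.5 = -28.1 V.
But -28.1 V < V_ov = 0.44 V, so the device is actually in triode.
In triode I_D = k_n[V_ov V_DS − ½ V_DS²] and I_D = (V_DD − V_DS)/R_D. Equating: 208 V_DS² − 184.1 V_DS + 12.2 = 0, giving V_DS = 0.0721 V (the root below V_ov).
I_D = (12.2 − 0.0721) / 92.5 = 0.131 mA.

I_D = 0.131 mA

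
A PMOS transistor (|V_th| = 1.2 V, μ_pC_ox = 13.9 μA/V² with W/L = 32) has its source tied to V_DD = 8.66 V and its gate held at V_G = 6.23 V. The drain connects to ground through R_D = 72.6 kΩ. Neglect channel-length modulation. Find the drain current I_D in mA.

V_SG = V_DD − V_G = 8.66 − 6.23 = 2.43 V, so V_ov = 2.43 − 1.2 = 1.23 V.
k_p = μ_pC_ox · (W/L) = 0.4448 mA/V².
Assume saturation: I_D = ½ k_p V_ov² = 0.5 × 0.4448 × 1.23² = 0.336 mA, giving V_SD = V_DD − I_D R_D = 8.66 − 0.336 × 72.6 = -15.8 V.
But -15.8 V < V_ov = 1.23 V, so the device is actually in triode.
In triode I_D = k_p[V_ov V_SD − ½ V_SD²] and I_D = (V_DD − V_SD)/R_D. Equating: 16.1 V_SD² − 40.72 V_SD + 8.66 = 0, giving V_SD = 0.234 V (the root below V_ov).
I_D = (8.66 − 0.234) / 72.6 = 0.116 mA.

I_D = 0.116 mA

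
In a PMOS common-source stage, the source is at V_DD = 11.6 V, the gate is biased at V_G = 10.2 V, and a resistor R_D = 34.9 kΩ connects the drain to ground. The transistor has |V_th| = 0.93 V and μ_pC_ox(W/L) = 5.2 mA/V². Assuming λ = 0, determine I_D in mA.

V_SG = V_DD − V_G = 11.6 − 10.2 = 1.4 V, so V_ov = 1.4 − 0.93 = 0.47 V.
Assume saturation: I_D = ½ k_p V_ov² = 0.5 × 5.2 × 0.47² = 0.574 mA, giving V_SD = V_DD − I_D R_D = 11.6 − 0.574 × 34.9 = -8.44 V.
But -8.44 V < V_ov = 0.47 V, so the device is actually in triode.
In triode I_D = k_p[V_ov V_SD − ½ V_SD²] and I_D = (V_DD − V_SD)/R_D. Equating: 90.7 V_SD² − 86.3 V_SD + 11.6 = 0, giving V_SD = 0.162 V (the root below V_ov).
I_D = (11.6 − 0.162) / 34.9 = 0.328 mA.

I_D = 0.328 mA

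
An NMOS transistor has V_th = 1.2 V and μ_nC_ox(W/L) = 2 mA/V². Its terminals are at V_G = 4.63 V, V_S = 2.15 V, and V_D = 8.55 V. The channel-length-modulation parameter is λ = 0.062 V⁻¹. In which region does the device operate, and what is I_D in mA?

V_GS = V_G − V_S = 4.63 − 2.15 = 2.48 V; V_DS = V_D − V_S = 8.55 − 2.15 = 6.4 V.
V_ov = V_GS − V_th = 2.48 − 1.2 = 1.28 V.
Since V_DS = 6.4 V ≥ V_ov = 1.28 V, the device is in saturation.
I_D = ½ k_n V_ov² (1 + λ V_DS) = 0.5 × 2 × 1.28² × (1 + 0.062 × 6.4) = 2.29 mA.

Saturation; I_D = 2.29 mA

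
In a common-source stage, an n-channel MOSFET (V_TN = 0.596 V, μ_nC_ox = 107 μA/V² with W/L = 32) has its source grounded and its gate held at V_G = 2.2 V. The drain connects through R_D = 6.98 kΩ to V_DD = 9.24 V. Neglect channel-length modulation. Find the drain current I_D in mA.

I_D = 1.29 mA

V_GS = V_G = 2.2 V, so V_ov = 2.2 − 0.596 = 1.6 V.
k_n = μ_nC_ox · (W/L) = 3.424 mA/V².
Assume saturation: I_D = ½ k_n V_ov² = 0.5 × 3.424 × 1.6² = 4.4 mA, giving V_DS = V_DD − I_D R_D = 9.24 − 4.4 × 6.98 = -21.5 V.
But -21.5 V < V_ov = 1.6 V, so the device is actually in triode.
In triode I_D = k_n[V_ov V_DS − ½ V_DS²] and I_D = (V_DD − V_DS)/R_D. Equating: 11.9 V_DS² − 39.33 V_DS + 9.24 = 0, giving V_DS = 0.255 V (the root below V_ov).
I_D = (9.24 − 0.255) / 6.98 = 1.29 mA.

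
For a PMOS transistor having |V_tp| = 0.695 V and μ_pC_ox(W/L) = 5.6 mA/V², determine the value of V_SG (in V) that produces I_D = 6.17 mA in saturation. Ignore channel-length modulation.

V_SG = 2.18 V

In saturation I_D = ½ k_p (V_SG − |V_tp|)², so V_SG − |V_tp| = √(2 I_D / k_p) = √(2 × 6.17 / 5.6) = 1.48 V.
V_SG = 0.695 + 1.48 = 2.18 V.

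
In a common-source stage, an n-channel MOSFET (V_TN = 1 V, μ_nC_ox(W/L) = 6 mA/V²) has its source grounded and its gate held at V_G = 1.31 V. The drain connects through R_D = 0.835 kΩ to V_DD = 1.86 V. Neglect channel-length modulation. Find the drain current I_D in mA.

V_GS = V_G = 1.31 V, so V_ov = 1.31 − 1 = 0.31 V.
Assume saturation: I_D = ½ k_n V_ov² = 0.5 × 6 × 0.31² = 0.288 mA, giving V_DS = V_DD − I_D R_D = 1.86 − 0.288 × 0.835 = 1.62 V.
V_DS = 1.62 V ≥ V_ov = 0.31 V, confirming saturation.

I_D = 0.288 mA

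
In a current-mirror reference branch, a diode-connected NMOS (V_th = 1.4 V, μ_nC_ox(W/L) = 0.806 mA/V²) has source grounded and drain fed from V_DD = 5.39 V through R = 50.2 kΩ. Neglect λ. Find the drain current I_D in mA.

I_D = 0.0711 mA

With gate tied to drain, V_GS = V_DS ≥ V_GS − V_th, so the device is in saturation.
KCL at the drain: ½ k_n (V_GS − V_th)² = (V_DD − V_GS)/R.
Let x = V_GS − 1.4. Then 20.2 x² + x − 3.99 = 0, giving x = 0.42 V (positive root), so V_GS = 1.82 V.
I_D = (V_DD − V_GS)/R = (5.39 − 1.82) / 50.2 = 0.0711 mA.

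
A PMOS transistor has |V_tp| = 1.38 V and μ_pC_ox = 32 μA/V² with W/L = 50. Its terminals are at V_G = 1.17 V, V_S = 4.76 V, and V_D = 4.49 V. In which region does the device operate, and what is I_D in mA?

V_SG = V_S − V_G = 4.76 − 1.17 = 3.59 V; V_SD = V_S − V_D = 4.76 − 4.49 = 0.27 V.
k_p = μ_pC_ox · (W/L) = 1.6 mA/V².
V_ov = V_SG − |V_tp| = 3.59 − 1.38 = 2.21 V.
Since V_SD = 0.27 V < V_ov = 2.21 V, the device is in the triode region.
I_D = k_p [V_ov · V_SD − ½ V_SD²] = 1.6 × [2.21 × 0.27 − 0.5 × 0.27²] = 0.896 mA.

Triode; I_D = 0.896 mA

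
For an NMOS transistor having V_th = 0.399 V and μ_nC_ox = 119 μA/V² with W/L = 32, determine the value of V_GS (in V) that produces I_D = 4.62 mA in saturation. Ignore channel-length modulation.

k_n = μ_nC_ox · (W/L) = 3.808 mA/V².
In saturation I_D = ½ k_n (V_GS − V_th)², so V_GS − V_th = √(2 I_D / k_n) = √(2 × 4.62 / 3.808) = 1.56 V.
V_GS = 0.399 + 1.56 = 1.96 V.

V_GS = 1.96 V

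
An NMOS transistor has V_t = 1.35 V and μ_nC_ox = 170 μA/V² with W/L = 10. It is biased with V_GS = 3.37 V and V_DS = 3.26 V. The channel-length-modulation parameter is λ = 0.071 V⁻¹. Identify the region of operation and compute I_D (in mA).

k_n = μ_nC_ox · (W/L) = 1.7 mA/V².
V_ov = V_GS − V_t = 3.37 − 1.35 = 2.02 V.
Since V_DS = 3.26 V ≥ V_ov = 2.02 V, the device is in saturation.
I_D = ½ k_n V_ov² (1 + λ V_DS) = 0.5 × 1.7 × 2.02² × (1 + 0.071 × 3.26) = 4.27 mA.

Saturation; I_D = 4.27 mA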